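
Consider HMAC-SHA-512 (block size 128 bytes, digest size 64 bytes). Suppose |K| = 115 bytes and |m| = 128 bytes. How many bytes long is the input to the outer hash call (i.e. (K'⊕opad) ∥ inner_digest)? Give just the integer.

Key is 115 ≤ 128 bytes, zero-padded: |K'| = 128.
Outer input = (K'⊕opad) ∥ H(inner) → 128 + 64 = 192 bytes.

192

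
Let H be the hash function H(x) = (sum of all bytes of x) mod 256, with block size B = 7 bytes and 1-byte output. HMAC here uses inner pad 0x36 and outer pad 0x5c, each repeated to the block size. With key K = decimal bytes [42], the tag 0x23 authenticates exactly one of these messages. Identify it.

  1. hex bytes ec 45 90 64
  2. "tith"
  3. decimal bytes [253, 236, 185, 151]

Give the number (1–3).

Key decimal bytes [42] = 2a is 1 byte ≤ B = 7; zero-pad to 7 bytes: K' = 2a 00 00 00 00 00 00.
K' ⊕ ipad = 1c 36 36 36 36 36 36; K' ⊕ opad = 76 5c 5c 5c 5c 5c 5c.
m1: inner = H(1c 36 36 36 36 36 36 ec 45 90 64) = 85; tag = H(76 5c 5c 5c 5c 5c 5c 85) = 23 ← matches
m2: inner = H(1c 36 36 36 36 36 36 74 69 74 68) = 19; tag = H(76 5c 5c 5c 5c 5c 5c 19) = b7
m3: inner = H(1c 36 36 36 36 36 36 fd ec b9 97) = 99; tag = H(76 5c 5c 5c 5c 5c 5c 99) = 37

1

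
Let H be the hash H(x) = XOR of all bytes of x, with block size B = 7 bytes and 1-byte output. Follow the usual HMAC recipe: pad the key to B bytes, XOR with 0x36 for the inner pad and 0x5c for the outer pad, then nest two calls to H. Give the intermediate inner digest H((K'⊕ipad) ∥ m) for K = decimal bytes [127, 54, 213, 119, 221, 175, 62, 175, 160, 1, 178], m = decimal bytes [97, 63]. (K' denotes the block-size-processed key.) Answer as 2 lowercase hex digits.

73

Key decimal bytes [127, 54, 213, 119, 221, 175, 62, 175, 160, 1, 178] = 7f 36 d5 77 dd af 3e af a0 01 b2 is 11 bytes > B = 7, so hash it first: H(key) = 1b, then zero-pad to 7 bytes: K' = 1b 00 00 00 00 00 00.
K' ⊕ ipad = 2d 36 36 36 36 36 36.
Inner input = 2d 36 36 36 36 36 36 ∥ 61 3f.
Inner hash: XOR 2d⊕36⊕36⊕36⊕36⊕36⊕36⊕61⊕3f = 73.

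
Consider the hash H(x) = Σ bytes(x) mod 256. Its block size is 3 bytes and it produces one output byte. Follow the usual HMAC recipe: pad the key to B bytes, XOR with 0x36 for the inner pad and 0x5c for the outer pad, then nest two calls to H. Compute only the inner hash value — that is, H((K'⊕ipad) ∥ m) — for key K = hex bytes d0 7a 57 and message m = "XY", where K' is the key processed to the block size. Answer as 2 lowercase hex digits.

44

Key hex bytes d0 7a 57 is exactly B = 3 bytes: K' = d0 7a 57.
K' ⊕ ipad = e6 4c 61.
Inner input = e6 4c 61 ∥ 58 59.
Inner hash: sum = 230+76+97+88+89 = 580; mod 256 = 68 → 44.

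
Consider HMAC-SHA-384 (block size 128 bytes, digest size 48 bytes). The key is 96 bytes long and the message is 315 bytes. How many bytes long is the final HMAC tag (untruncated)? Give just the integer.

48

The tag is one SHA-384 digest: 48 bytes.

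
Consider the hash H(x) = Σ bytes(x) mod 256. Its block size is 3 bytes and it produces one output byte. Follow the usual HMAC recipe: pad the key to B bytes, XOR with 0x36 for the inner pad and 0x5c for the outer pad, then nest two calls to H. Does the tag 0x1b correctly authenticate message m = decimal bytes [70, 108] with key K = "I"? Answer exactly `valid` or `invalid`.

invalid

Key "I" = 49 is 1 byte ≤ B = 3; zero-pad to 3 bytes: K' = 49 00 00.
K' ⊕ ipad = 7f 36 36; K' ⊕ opad = 15 5c 5c.
Inner hash: sum = 127+54+54+70+108 = 413; mod 256 = 157 → 9d.
Outer hash (recomputed tag): sum = 21+92+92+157 = 362; mod 256 = 106 → 6a.
Recomputed tag = 6a; claimed = 1b → mismatch.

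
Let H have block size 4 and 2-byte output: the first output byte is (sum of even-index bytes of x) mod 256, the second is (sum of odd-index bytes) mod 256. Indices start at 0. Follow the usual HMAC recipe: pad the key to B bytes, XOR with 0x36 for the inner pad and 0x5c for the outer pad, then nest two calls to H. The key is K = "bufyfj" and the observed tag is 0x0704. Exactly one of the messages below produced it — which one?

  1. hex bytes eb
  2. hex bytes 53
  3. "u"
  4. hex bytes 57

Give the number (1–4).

1

Key "bufyfj" = 62 75 66 79 66 6a is 6 bytes > B = 4, so hash it first: H(key) = 2e 58, then zero-pad to 4 bytes: K' = 2e 58 00 00.
K' ⊕ ipad = 18 6e 36 36; K' ⊕ opad = 72 04 5c 5c.
m1: inner = H(18 6e 36 36 eb) = 39 a4; tag = H(72 04 5c 5c 39 a4) = 0704 ← matches
m2: inner = H(18 6e 36 36 53) = a1 a4; tag = H(72 04 5c 5c a1 a4) = 6f04
m3: inner = H(18 6e 36 36 75) = c3 a4; tag = H(72 04 5c 5c c3 a4) = 9104
m4: inner = H(18 6e 36 36 57) = a5 a4; tag = H(72 04 5c 5c a5 a4) = 7304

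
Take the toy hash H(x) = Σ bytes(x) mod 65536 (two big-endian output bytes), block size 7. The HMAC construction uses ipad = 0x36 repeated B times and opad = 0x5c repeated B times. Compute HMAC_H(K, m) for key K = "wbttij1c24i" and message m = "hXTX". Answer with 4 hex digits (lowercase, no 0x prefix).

0349

Key "wbttij1c24i" = 77 62 74 74 69 6a 31 63 32 34 69 is 11 bytes > B = 7, so hash it first: H(key) = 03 f7, then zero-pad to 7 bytes: K' = 03 f7 00 00 00 00 00.
K' ⊕ ipad = 35 c1 36 36 36 36 36.  K' ⊕ opad = 5f ab 5c 5c 5c 5c 5c.
Inner input = (K'⊕ipad) ∥ m = 35 c1 36 36 36 36 36 ∥ 68 58 54 58.
Inner hash: sum = 53+193+54+54+54+54+54+104+88+84+88 = 880 → 03 70.
Outer input = (K'⊕opad) ∥ inner = 5f ab 5c 5c 5c 5c 5c ∥ 03 70.
Outer hash (tag): sum = 95+171+92+92+92+92+92+3+112 = 841 → 03 49.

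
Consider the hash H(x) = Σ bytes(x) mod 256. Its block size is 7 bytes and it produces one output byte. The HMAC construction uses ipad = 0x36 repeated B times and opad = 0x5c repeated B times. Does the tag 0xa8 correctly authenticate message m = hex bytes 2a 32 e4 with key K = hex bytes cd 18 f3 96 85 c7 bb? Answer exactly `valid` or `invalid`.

Key hex bytes cd 18 f3 96 85 c7 bb is exactly B = 7 bytes: K' = cd 18 f3 96 85 c7 bb.
K' ⊕ ipad = fb 2e c5 a0 b3 f1 8d; K' ⊕ opad = 91 44 af ca d9 9b e7.
Inner hash: sum = 251+46+197+160+179+241+141+42+50+228 = 1535; mod 256 = 255 → ff.
Outer hash (recomputed tag): sum = 145+68+175+202+217+155+231+255 = 1448; mod 256 = 168 → a8.
Recomputed tag = a8; claimed = a8 → match.

valid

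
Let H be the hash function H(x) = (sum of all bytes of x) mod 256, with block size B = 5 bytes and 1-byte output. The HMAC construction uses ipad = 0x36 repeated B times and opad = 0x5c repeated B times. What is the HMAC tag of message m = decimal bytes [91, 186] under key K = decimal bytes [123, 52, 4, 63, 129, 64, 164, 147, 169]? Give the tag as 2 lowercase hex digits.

d1

Key decimal bytes [123, 52, 4, 63, 129, 64, 164, 147, 169] = 7b 34 04 3f 81 40 a4 93 a9 is 9 bytes > B = 5, so hash it first: H(key) = 93, then zero-pad to 5 bytes: K' = 93 00 00 00 00.
K' ⊕ ipad = a5 36 36 36 36.  K' ⊕ opad = cf 5c 5c 5c 5c.
Inner input = (K'⊕ipad) ∥ m = a5 36 36 36 36 ∥ 5b ba.
Inner hash: sum = 165+54+54+54+54+91+186 = 658; mod 256 = 146 → 92.
Outer input = (K'⊕opad) ∥ inner = cf 5c 5c 5c 5c ∥ 92.
Outer hash (tag): sum = 207+92+92+92+92+146 = 721; mod 256 = 209 → d1.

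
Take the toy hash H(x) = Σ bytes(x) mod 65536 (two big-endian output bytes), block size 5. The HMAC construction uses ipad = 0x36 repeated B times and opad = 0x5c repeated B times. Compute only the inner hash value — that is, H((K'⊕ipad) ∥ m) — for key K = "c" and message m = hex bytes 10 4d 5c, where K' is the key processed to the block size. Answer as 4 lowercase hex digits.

01e6

Key "c" = 63 is 1 byte ≤ B = 5; zero-pad to 5 bytes: K' = 63 00 00 00 00.
K' ⊕ ipad = 55 36 36 36 36.
Inner input = 55 36 36 36 36 ∥ 10 4d 5c.
Inner hash: sum = 85+54+54+54+54+16+77+92 = 486 → 01 e6.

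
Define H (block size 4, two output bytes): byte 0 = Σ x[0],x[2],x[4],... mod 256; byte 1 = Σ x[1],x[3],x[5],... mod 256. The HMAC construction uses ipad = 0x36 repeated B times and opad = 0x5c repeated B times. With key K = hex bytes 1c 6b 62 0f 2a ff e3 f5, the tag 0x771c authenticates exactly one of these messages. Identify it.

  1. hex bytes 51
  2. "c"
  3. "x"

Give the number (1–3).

1

Key hex bytes 1c 6b 62 0f 2a ff e3 f5 is 8 bytes > B = 4, so hash it first: H(key) = 8b 6e, then zero-pad to 4 bytes: K' = 8b 6e 00 00.
K' ⊕ ipad = bd 58 36 36; K' ⊕ opad = d7 32 5c 5c.
m1: inner = H(bd 58 36 36 51) = 44 8e; tag = H(d7 32 5c 5c 44 8e) = 771c ← matches
m2: inner = H(bd 58 36 36 63) = 56 8e; tag = H(d7 32 5c 5c 56 8e) = 891c
m3: inner = H(bd 58 36 36 78) = 6b 8e; tag = H(d7 32 5c 5c 6b 8e) = 9e1c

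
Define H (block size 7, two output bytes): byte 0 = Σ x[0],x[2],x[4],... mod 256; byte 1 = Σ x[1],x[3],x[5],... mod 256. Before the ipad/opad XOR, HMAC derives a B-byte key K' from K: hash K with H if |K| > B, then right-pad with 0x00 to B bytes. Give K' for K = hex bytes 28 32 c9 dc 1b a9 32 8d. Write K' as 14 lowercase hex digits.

|K| = 8 > B = 7, so first hash the key.
H(K): even-index sum = 318 mod 256 = 62; odd-index sum = 580 mod 256 = 68 → 3e 44.
Zero-pad H(K) = 3e 44 to 7 bytes: K' = 3e 44 00 00 00 00 00.

3e440000000000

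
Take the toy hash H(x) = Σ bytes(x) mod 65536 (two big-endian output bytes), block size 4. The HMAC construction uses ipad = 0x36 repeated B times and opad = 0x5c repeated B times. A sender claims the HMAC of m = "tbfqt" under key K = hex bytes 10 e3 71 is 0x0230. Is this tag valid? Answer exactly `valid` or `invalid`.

valid

Key hex bytes 10 e3 71 is 3 bytes ≤ B = 4; zero-pad to 4 bytes: K' = 10 e3 71 00.
K' ⊕ ipad = 26 d5 47 36; K' ⊕ opad = 4c bf 2d 5c.
Inner hash: sum = 38+213+71+54+116+98+102+113+116 = 921 → 03 99.
Outer hash (recomputed tag): sum = 76+191+45+92+3+153 = 560 → 02 30.
Recomputed tag = 0230; claimed = 0230 → match.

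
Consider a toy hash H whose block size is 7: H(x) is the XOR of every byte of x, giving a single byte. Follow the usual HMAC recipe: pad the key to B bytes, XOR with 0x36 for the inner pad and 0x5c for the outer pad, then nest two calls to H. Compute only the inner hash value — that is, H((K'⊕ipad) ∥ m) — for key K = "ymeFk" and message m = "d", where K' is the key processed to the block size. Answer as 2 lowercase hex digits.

0e

Key "ymeFk" = 79 6d 65 46 6b is 5 bytes ≤ B = 7; zero-pad to 7 bytes: K' = 79 6d 65 46 6b 00 00.
K' ⊕ ipad = 4f 5b 53 70 5d 36 36.
Inner input = 4f 5b 53 70 5d 36 36 ∥ 64.
Inner hash: XOR 4f⊕5b⊕53⊕70⊕5d⊕36⊕36⊕64 = 0e.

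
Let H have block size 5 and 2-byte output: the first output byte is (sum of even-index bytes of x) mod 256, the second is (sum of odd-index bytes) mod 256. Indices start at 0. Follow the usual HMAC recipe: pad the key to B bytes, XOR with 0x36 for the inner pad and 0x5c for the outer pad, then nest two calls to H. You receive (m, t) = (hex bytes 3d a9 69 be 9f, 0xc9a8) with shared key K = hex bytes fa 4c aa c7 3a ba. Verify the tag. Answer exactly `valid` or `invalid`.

invalid

Key hex bytes fa 4c aa c7 3a ba is 6 bytes > B = 5, so hash it first: H(key) = de cd, then zero-pad to 5 bytes: K' = de cd 00 00 00.
K' ⊕ ipad = e8 fb 36 36 36; K' ⊕ opad = 82 91 5c 5c 5c.
Inner hash: even-index sum = 699 mod 256 = 187; odd-index sum = 630 mod 256 = 118 → bb 76.
Outer hash (recomputed tag): even-index sum = 432 mod 256 = 176; odd-index sum = 424 mod 256 = 168 → b0 a8.
Recomputed tag = b0a8; claimed = c9a8 → mismatch.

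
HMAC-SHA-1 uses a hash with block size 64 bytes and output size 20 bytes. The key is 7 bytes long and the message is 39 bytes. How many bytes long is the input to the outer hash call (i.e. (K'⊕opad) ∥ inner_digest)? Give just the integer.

84

Key is 7 ≤ 64 bytes, zero-padded: |K'| = 64.
Outer input = (K'⊕opad) ∥ H(inner) → 64 + 20 = 84 bytes.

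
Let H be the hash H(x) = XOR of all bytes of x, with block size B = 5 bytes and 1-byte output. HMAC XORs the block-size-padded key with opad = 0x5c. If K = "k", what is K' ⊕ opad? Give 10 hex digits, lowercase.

375c5c5c5c

Key "k" = 6b is 1 byte ≤ B = 5; zero-pad to 5 bytes: K' = 6b 00 00 00 00.
XOR each byte with 0x5c: 6b⊕5c=37, 00⊕5c=5c, 00⊕5c=5c, 00⊕5c=5c, 00⊕5c=5c.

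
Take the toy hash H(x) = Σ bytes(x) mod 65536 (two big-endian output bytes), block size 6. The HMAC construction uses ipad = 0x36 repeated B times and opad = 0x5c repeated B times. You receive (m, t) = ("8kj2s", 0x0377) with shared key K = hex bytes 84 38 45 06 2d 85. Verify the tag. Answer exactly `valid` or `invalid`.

Key hex bytes 84 38 45 06 2d 85 is exactly B = 6 bytes: K' = 84 38 45 06 2d 85.
K' ⊕ ipad = b2 0e 73 30 1b b3; K' ⊕ opad = d8 64 19 5a 71 d9.
Inner hash: sum = 178+14+115+48+27+179+56+107+106+50+115 = 995 → 03 e3.
Outer hash (recomputed tag): sum = 216+100+25+90+113+217+3+227 = 991 → 03 df.
Recomputed tag = 03df; claimed = 0377 → mismatch.

invalid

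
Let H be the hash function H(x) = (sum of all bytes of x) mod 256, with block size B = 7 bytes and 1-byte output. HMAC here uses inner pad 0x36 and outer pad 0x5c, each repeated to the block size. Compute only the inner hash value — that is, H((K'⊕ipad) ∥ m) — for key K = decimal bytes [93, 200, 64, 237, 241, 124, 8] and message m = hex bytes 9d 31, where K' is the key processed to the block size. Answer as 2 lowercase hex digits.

d7

Key decimal bytes [93, 200, 64, 237, 241, 124, 8] = 5d c8 40 ed f1 7c 08 is exactly B = 7 bytes: K' = 5d c8 40 ed f1 7c 08.
K' ⊕ ipad = 6b fe 76 db c7 4a 3e.
Inner input = 6b fe 76 db c7 4a 3e ∥ 9d 31.
Inner hash: sum = 107+254+118+219+199+74+62+157+49 = 1239; mod 256 = 215 → d7.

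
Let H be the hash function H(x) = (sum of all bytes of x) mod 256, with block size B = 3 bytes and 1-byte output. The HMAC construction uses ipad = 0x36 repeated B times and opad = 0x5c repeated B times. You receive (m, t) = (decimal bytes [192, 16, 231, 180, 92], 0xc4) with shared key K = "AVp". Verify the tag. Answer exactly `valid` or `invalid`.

invalid

Key "AVp" = 41 56 70 is exactly B = 3 bytes: K' = 41 56 70.
K' ⊕ ipad = 77 60 46; K' ⊕ opad = 1d 0a 2c.
Inner hash: sum = 119+96+70+192+16+231+180+92 = 996; mod 256 = 228 → e4.
Outer hash (recomputed tag): sum = 29+10+44+228 = 311; mod 256 = 55 → 37.
Recomputed tag = 37; claimed = c4 → mismatch.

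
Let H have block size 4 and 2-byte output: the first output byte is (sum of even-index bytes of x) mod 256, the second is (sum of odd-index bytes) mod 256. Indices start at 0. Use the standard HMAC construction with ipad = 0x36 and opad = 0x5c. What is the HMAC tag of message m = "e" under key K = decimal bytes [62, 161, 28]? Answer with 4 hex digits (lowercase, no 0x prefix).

Key decimal bytes [62, 161, 28] = 3e a1 1c is 3 bytes ≤ B = 4; zero-pad to 4 bytes: K' = 3e a1 1c 00.
K' ⊕ ipad = 08 97 2a 36.  K' ⊕ opad = 62 fd 40 5c.
Inner input = (K'⊕ipad) ∥ m = 08 97 2a 36 ∥ 65.
Inner hash: even-index sum = 151 mod 256 = 151; odd-index sum = 205 mod 256 = 205 → 97 cd.
Outer input = (K'⊕opad) ∥ inner = 62 fd 40 5c ∥ 97 cd.
Outer hash (tag): even-index sum = 313 mod 256 = 57; odd-index sum = 550 mod 256 = 38 → 39 26.

3926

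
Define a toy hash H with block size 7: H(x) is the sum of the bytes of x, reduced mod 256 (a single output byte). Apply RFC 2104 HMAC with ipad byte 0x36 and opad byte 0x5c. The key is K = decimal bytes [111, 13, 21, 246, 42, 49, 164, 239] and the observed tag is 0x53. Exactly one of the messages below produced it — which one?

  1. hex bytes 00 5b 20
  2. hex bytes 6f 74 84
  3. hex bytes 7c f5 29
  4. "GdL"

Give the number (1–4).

1

Key decimal bytes [111, 13, 21, 246, 42, 49, 164, 239] = 6f 0d 15 f6 2a 31 a4 ef is 8 bytes > B = 7, so hash it first: H(key) = 75, then zero-pad to 7 bytes: K' = 75 00 00 00 00 00 00.
K' ⊕ ipad = 43 36 36 36 36 36 36; K' ⊕ opad = 29 5c 5c 5c 5c 5c 5c.
m1: inner = H(43 36 36 36 36 36 36 00 5b 20) = 02; tag = H(29 5c 5c 5c 5c 5c 5c 02) = 53 ← matches
m2: inner = H(43 36 36 36 36 36 36 6f 74 84) = ee; tag = H(29 5c 5c 5c 5c 5c 5c ee) = 3f
m3: inner = H(43 36 36 36 36 36 36 7c f5 29) = 21; tag = H(29 5c 5c 5c 5c 5c 5c 21) = 72
m4: inner = H(43 36 36 36 36 36 36 47 64 4c) = 7e; tag = H(29 5c 5c 5c 5c 5c 5c 7e) = cf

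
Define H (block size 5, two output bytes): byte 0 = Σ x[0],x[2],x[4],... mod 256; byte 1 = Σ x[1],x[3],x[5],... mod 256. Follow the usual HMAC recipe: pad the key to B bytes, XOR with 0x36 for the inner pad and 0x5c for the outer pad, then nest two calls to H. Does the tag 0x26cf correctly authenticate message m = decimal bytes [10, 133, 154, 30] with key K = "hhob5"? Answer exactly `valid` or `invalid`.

Key "hhob5" = 68 68 6f 62 35 is exactly B = 5 bytes: K' = 68 68 6f 62 35.
K' ⊕ ipad = 5e 5e 59 54 03; K' ⊕ opad = 34 34 33 3e 69.
Inner hash: even-index sum = 349 mod 256 = 93; odd-index sum = 342 mod 256 = 86 → 5d 56.
Outer hash (recomputed tag): even-index sum = 294 mod 256 = 38; odd-index sum = 207 mod 256 = 207 → 26 cf.
Recomputed tag = 26cf; claimed = 26cf → match.

valid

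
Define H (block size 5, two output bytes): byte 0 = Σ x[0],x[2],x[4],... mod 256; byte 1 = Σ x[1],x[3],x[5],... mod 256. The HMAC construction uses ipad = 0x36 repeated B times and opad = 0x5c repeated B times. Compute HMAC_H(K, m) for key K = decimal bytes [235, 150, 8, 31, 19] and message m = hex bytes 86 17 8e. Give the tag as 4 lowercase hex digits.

Key decimal bytes [235, 150, 8, 31, 19] = eb 96 08 1f 13 is exactly B = 5 bytes: K' = eb 96 08 1f 13.
K' ⊕ ipad = dd a0 3e 29 25.  K' ⊕ opad = b7 ca 54 43 4f.
Inner input = (K'⊕ipad) ∥ m = dd a0 3e 29 25 ∥ 86 17 8e.
Inner hash: even-index sum = 343 mod 256 = 87; odd-index sum = 477 mod 256 = 221 → 57 dd.
Outer input = (K'⊕opad) ∥ inner = b7 ca 54 43 4f ∥ 57 dd.
Outer hash (tag): even-index sum = 567 mod 256 = 55; odd-index sum = 356 mod 256 = 100 → 37 64.

3764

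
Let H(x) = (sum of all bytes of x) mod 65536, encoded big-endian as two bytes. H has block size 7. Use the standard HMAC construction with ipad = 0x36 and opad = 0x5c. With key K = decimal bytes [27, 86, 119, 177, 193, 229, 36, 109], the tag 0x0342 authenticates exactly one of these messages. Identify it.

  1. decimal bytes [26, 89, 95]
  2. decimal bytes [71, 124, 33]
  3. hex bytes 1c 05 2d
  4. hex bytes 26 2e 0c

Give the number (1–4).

Key decimal bytes [27, 86, 119, 177, 193, 229, 36, 109] = 1b 56 77 b1 c1 e5 24 6d is 8 bytes > B = 7, so hash it first: H(key) = 03 d0, then zero-pad to 7 bytes: K' = 03 d0 00 00 00 00 00.
K' ⊕ ipad = 35 e6 36 36 36 36 36; K' ⊕ opad = 5f 8c 5c 5c 5c 5c 5c.
m1: inner = H(35 e6 36 36 36 36 36 1a 59 5f) = 02 fb; tag = H(5f 8c 5c 5c 5c 5c 5c 02 fb) = 03b4
m2: inner = H(35 e6 36 36 36 36 36 47 7c 21) = 03 0d; tag = H(5f 8c 5c 5c 5c 5c 5c 03 0d) = 02c7
m3: inner = H(35 e6 36 36 36 36 36 1c 05 2d) = 02 77; tag = H(5f 8c 5c 5c 5c 5c 5c 02 77) = 0330
m4: inner = H(35 e6 36 36 36 36 36 26 2e 0c) = 02 89; tag = H(5f 8c 5c 5c 5c 5c 5c 02 89) = 0342 ← matches

4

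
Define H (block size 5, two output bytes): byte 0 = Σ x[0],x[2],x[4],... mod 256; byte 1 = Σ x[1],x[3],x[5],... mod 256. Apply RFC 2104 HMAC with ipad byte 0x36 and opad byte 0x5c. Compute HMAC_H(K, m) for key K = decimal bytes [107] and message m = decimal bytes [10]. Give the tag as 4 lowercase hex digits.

6581

Key decimal bytes [107] = 6b is 1 byte ≤ B = 5; zero-pad to 5 bytes: K' = 6b 00 00 00 00.
K' ⊕ ipad = 5d 36 36 36 36.  K' ⊕ opad = 37 5c 5c 5c 5c.
Inner input = (K'⊕ipad) ∥ m = 5d 36 36 36 36 ∥ 0a.
Inner hash: even-index sum = 201 mod 256 = 201; odd-index sum = 118 mod 256 = 118 → c9 76.
Outer input = (K'⊕opad) ∥ inner = 37 5c 5c 5c 5c ∥ c9 76.
Outer hash (tag): even-index sum = 357 mod 256 = 101; odd-index sum = 385 mod 256 = 129 → 65 81.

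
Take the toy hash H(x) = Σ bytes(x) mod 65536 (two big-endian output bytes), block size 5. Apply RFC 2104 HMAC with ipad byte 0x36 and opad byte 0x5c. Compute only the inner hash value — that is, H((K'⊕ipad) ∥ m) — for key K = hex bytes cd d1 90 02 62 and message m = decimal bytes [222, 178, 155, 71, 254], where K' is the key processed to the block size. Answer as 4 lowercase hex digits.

Key hex bytes cd d1 90 02 62 is exactly B = 5 bytes: K' = cd d1 90 02 62.
K' ⊕ ipad = fb e7 a6 34 54.
Inner input = fb e7 a6 34 54 ∥ de b2 9b 47 fe.
Inner hash: sum = 251+231+166+52+84+222+178+155+71+254 = 1664 → 06 80.

0680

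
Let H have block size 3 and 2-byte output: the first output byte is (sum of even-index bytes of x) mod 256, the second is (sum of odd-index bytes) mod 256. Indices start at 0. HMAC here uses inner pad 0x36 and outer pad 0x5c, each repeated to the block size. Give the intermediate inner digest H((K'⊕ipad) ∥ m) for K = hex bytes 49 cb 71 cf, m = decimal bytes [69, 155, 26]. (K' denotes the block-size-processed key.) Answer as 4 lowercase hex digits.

5d0b

Key hex bytes 49 cb 71 cf is 4 bytes > B = 3, so hash it first: H(key) = ba 9a, then zero-pad to 3 bytes: K' = ba 9a 00.
K' ⊕ ipad = 8c ac 36.
Inner input = 8c ac 36 ∥ 45 9b 1a.
Inner hash: even-index sum = 349 mod 256 = 93; odd-index sum = 267 mod 256 = 11 → 5d 0b.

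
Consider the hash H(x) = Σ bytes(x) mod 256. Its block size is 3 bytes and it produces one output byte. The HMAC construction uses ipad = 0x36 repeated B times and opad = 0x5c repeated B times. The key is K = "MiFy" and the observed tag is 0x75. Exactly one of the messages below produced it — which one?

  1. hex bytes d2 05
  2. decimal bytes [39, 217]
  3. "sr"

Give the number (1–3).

Key "MiFy" = 4d 69 46 79 is 4 bytes > B = 3, so hash it first: H(key) = 75, then zero-pad to 3 bytes: K' = 75 00 00.
K' ⊕ ipad = 43 36 36; K' ⊕ opad = 29 5c 5c.
m1: inner = H(43 36 36 d2 05) = 86; tag = H(29 5c 5c 86) = 67
m2: inner = H(43 36 36 27 d9) = af; tag = H(29 5c 5c af) = 90
m3: inner = H(43 36 36 73 72) = 94; tag = H(29 5c 5c 94) = 75 ← matches

3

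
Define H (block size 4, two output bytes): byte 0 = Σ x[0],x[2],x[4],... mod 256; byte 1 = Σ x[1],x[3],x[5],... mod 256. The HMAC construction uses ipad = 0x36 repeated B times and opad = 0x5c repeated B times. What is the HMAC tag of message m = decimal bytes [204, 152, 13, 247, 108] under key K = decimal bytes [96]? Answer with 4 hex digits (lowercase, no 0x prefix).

Key decimal bytes [96] = 60 is 1 byte ≤ B = 4; zero-pad to 4 bytes: K' = 60 00 00 00.
K' ⊕ ipad = 56 36 36 36.  K' ⊕ opad = 3c 5c 5c 5c.
Inner input = (K'⊕ipad) ∥ m = 56 36 36 36 ∥ cc 98 0d f7 6c.
Inner hash: even-index sum = 465 mod 256 = 209; odd-index sum = 507 mod 256 = 251 → d1 fb.
Outer input = (K'⊕opad) ∥ inner = 3c 5c 5c 5c ∥ d1 fb.
Outer hash (tag): even-index sum = 361 mod 256 = 105; odd-index sum = 435 mod 256 = 179 → 69 b3.

69b3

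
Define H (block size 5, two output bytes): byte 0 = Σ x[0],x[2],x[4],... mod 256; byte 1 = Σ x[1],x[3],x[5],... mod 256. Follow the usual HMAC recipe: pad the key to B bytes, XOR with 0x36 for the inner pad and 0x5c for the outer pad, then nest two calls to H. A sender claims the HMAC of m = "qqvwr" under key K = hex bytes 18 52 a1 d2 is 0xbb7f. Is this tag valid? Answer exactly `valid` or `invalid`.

Key hex bytes 18 52 a1 d2 is 4 bytes ≤ B = 5; zero-pad to 5 bytes: K' = 18 52 a1 d2 00.
K' ⊕ ipad = 2e 64 97 e4 36; K' ⊕ opad = 44 0e fd 8e 5c.
Inner hash: even-index sum = 483 mod 256 = 227; odd-index sum = 673 mod 256 = 161 → e3 a1.
Outer hash (recomputed tag): even-index sum = 574 mod 256 = 62; odd-index sum = 383 mod 256 = 127 → 3e 7f.
Recomputed tag = 3e7f; claimed = bb7f → mismatch.

invalid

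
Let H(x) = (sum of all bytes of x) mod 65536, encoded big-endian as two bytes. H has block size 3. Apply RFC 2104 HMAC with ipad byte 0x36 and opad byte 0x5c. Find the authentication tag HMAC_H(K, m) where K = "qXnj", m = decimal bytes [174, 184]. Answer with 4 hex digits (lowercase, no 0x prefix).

0222

Key "qXnj" = 71 58 6e 6a is 4 bytes > B = 3, so hash it first: H(key) = 01 a1, then zero-pad to 3 bytes: K' = 01 a1 00.
K' ⊕ ipad = 37 97 36.  K' ⊕ opad = 5d fd 5c.
Inner input = (K'⊕ipad) ∥ m = 37 97 36 ∥ ae b8.
Inner hash: sum = 55+151+54+174+184 = 618 → 02 6a.
Outer input = (K'⊕opad) ∥ inner = 5d fd 5c ∥ 02 6a.
Outer hash (tag): sum = 93+253+92+2+106 = 546 → 02 22.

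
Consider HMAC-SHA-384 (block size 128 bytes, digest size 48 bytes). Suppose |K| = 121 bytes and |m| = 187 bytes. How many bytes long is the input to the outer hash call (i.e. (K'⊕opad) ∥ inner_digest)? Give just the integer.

176

Key is 121 ≤ 128 bytes, zero-padded: |K'| = 128.
Outer input = (K'⊕opad) ∥ H(inner) → 128 + 48 = 176 bytes.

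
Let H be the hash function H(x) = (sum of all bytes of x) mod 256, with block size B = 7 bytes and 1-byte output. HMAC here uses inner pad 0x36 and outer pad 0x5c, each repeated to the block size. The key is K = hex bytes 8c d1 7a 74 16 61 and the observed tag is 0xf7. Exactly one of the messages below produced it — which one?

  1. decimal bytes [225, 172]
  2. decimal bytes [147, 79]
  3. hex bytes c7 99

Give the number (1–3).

Key hex bytes 8c d1 7a 74 16 61 is 6 bytes ≤ B = 7; zero-pad to 7 bytes: K' = 8c d1 7a 74 16 61 00.
K' ⊕ ipad = ba e7 4c 42 20 57 36; K' ⊕ opad = d0 8d 26 28 4a 3d 5c.
m1: inner = H(ba e7 4c 42 20 57 36 e1 ac) = 69; tag = H(d0 8d 26 28 4a 3d 5c 69) = f7 ← matches
m2: inner = H(ba e7 4c 42 20 57 36 93 4f) = be; tag = H(d0 8d 26 28 4a 3d 5c be) = 4c
m3: inner = H(ba e7 4c 42 20 57 36 c7 99) = 3c; tag = H(d0 8d 26 28 4a 3d 5c 3c) = ca

1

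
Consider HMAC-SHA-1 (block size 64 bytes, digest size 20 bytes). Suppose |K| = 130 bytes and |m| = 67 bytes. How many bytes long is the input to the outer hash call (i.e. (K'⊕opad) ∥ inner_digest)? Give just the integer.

84

Key is 130 > 64 bytes, so it is hashed to 20 bytes then zero-padded to 64: |K'| = 64.
Outer input = (K'⊕opad) ∥ H(inner) → 64 + 20 = 84 bytes.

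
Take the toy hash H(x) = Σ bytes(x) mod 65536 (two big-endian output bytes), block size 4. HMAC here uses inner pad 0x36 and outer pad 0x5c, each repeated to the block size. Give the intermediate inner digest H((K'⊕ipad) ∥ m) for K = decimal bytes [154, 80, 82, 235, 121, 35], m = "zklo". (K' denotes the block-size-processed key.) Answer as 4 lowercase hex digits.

Key decimal bytes [154, 80, 82, 235, 121, 35] = 9a 50 52 eb 79 23 is 6 bytes > B = 4, so hash it first: H(key) = 02 c3, then zero-pad to 4 bytes: K' = 02 c3 00 00.
K' ⊕ ipad = 34 f5 36 36.
Inner input = 34 f5 36 36 ∥ 7a 6b 6c 6f.
Inner hash: sum = 52+245+54+54+122+107+108+111 = 853 → 03 55.

0355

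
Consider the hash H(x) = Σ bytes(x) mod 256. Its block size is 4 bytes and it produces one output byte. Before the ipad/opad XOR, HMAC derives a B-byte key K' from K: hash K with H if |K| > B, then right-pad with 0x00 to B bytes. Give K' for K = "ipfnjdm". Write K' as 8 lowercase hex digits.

|K| = 7 > B = 4, so first hash the key.
H(K): sum = 105+112+102+110+106+100+109 = 744; mod 256 = 232 → e8.
Zero-pad H(K) = e8 to 4 bytes: K' = e8 00 00 00.

e8000000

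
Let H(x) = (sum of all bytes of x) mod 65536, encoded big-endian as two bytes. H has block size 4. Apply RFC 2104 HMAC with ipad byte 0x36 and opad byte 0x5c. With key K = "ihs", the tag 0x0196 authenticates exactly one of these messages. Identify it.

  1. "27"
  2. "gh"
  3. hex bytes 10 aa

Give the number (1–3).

Key "ihs" = 69 68 73 is 3 bytes ≤ B = 4; zero-pad to 4 bytes: K' = 69 68 73 00.
K' ⊕ ipad = 5f 5e 45 36; K' ⊕ opad = 35 34 2f 5c.
m1: inner = H(5f 5e 45 36 32 37) = 01 a1; tag = H(35 34 2f 5c 01 a1) = 0196 ← matches
m2: inner = H(5f 5e 45 36 67 68) = 02 07; tag = H(35 34 2f 5c 02 07) = 00fd
m3: inner = H(5f 5e 45 36 10 aa) = 01 f2; tag = H(35 34 2f 5c 01 f2) = 01e7

1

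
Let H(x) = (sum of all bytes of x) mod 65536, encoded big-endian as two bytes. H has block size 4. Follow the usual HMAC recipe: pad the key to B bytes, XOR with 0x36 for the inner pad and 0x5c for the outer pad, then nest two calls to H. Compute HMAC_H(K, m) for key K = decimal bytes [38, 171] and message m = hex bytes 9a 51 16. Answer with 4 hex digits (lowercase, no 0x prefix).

Key decimal bytes [38, 171] = 26 ab is 2 bytes ≤ B = 4; zero-pad to 4 bytes: K' = 26 ab 00 00.
K' ⊕ ipad = 10 9d 36 36.  K' ⊕ opad = 7a f7 5c 5c.
Inner input = (K'⊕ipad) ∥ m = 10 9d 36 36 ∥ 9a 51 16.
Inner hash: sum = 16+157+54+54+154+81+22 = 538 → 02 1a.
Outer input = (K'⊕opad) ∥ inner = 7a f7 5c 5c ∥ 02 1a.
Outer hash (tag): sum = 122+247+92+92+2+26 = 581 → 02 45.

0245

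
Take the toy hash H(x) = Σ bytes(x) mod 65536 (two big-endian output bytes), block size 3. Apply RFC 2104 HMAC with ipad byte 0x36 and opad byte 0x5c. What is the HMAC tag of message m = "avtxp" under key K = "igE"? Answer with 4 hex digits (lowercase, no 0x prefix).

Key "igE" = 69 67 45 is exactly B = 3 bytes: K' = 69 67 45.
K' ⊕ ipad = 5f 51 73.  K' ⊕ opad = 35 3b 19.
Inner input = (K'⊕ipad) ∥ m = 5f 51 73 ∥ 61 76 74 78 70.
Inner hash: sum = 95+81+115+97+118+116+120+112 = 854 → 03 56.
Outer input = (K'⊕opad) ∥ inner = 35 3b 19 ∥ 03 56.
Outer hash (tag): sum = 53+59+25+3+86 = 226 → 00 e2.

00e2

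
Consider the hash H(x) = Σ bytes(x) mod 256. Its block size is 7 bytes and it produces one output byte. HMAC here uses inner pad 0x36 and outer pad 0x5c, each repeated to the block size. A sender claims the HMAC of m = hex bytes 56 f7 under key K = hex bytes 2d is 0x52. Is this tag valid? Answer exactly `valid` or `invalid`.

invalid

Key hex bytes 2d is 1 byte ≤ B = 7; zero-pad to 7 bytes: K' = 2d 00 00 00 00 00 00.
K' ⊕ ipad = 1b 36 36 36 36 36 36; K' ⊕ opad = 71 5c 5c 5c 5c 5c 5c.
Inner hash: sum = 27+54+54+54+54+54+54+86+247 = 684; mod 256 = 172 → ac.
Outer hash (recomputed tag): sum = 113+92+92+92+92+92+92+172 = 837; mod 256 = 69 → 45.
Recomputed tag = 45; claimed = 52 → mismatch.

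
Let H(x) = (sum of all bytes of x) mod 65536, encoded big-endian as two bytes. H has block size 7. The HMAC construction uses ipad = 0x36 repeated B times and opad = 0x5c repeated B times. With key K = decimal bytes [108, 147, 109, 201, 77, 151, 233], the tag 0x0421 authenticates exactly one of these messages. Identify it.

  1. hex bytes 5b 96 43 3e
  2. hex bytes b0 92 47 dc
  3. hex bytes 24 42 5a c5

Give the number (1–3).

1

Key decimal bytes [108, 147, 109, 201, 77, 151, 233] = 6c 93 6d c9 4d 97 e9 is exactly B = 7 bytes: K' = 6c 93 6d c9 4d 97 e9.
K' ⊕ ipad = 5a a5 5b ff 7b a1 df; K' ⊕ opad = 30 cf 31 95 11 cb b5.
m1: inner = H(5a a5 5b ff 7b a1 df 5b 96 43 3e) = 05 c6; tag = H(30 cf 31 95 11 cb b5 05 c6) = 0421 ← matches
m2: inner = H(5a a5 5b ff 7b a1 df b0 92 47 dc) = 06 b9; tag = H(30 cf 31 95 11 cb b5 06 b9) = 0415
m3: inner = H(5a a5 5b ff 7b a1 df 24 42 5a c5) = 05 d9; tag = H(30 cf 31 95 11 cb b5 05 d9) = 0434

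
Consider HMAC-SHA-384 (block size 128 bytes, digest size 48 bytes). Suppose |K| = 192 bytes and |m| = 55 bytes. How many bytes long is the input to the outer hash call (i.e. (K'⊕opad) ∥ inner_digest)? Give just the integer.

176

Key is 192 > 128 bytes, so it is hashed to 48 bytes then zero-padded to 128: |K'| = 128.
Outer input = (K'⊕opad) ∥ H(inner) → 128 + 48 = 176 bytes.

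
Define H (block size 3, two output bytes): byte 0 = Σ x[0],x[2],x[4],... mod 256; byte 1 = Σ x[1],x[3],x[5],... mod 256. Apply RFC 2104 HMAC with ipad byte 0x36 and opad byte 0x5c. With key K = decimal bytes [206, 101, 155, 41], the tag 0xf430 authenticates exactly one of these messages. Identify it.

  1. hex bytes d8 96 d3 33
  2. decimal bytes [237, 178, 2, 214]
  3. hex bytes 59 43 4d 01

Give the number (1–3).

Key decimal bytes [206, 101, 155, 41] = ce 65 9b 29 is 4 bytes > B = 3, so hash it first: H(key) = 69 8e, then zero-pad to 3 bytes: K' = 69 8e 00.
K' ⊕ ipad = 5f b8 36; K' ⊕ opad = 35 d2 5c.
m1: inner = H(5f b8 36 d8 96 d3 33) = 5e 63; tag = H(35 d2 5c 5e 63) = f430 ← matches
m2: inner = H(5f b8 36 ed b2 02 d6) = 1d a7; tag = H(35 d2 5c 1d a7) = 38ef
m3: inner = H(5f b8 36 59 43 4d 01) = d9 5e; tag = H(35 d2 5c d9 5e) = efab

1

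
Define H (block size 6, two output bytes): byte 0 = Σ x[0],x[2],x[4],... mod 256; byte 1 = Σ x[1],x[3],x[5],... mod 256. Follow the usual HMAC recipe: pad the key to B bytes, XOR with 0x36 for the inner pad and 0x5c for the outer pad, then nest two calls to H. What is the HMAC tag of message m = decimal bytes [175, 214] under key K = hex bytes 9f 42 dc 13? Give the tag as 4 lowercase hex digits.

176e

Key hex bytes 9f 42 dc 13 is 4 bytes ≤ B = 6; zero-pad to 6 bytes: K' = 9f 42 dc 13 00 00.
K' ⊕ ipad = a9 74 ea 25 36 36.  K' ⊕ opad = c3 1e 80 4f 5c 5c.
Inner input = (K'⊕ipad) ∥ m = a9 74 ea 25 36 36 ∥ af d6.
Inner hash: even-index sum = 632 mod 256 = 120; odd-index sum = 421 mod 256 = 165 → 78 a5.
Outer input = (K'⊕opad) ∥ inner = c3 1e 80 4f 5c 5c ∥ 78 a5.
Outer hash (tag): even-index sum = 535 mod 256 = 23; odd-index sum = 366 mod 256 = 110 → 17 6e.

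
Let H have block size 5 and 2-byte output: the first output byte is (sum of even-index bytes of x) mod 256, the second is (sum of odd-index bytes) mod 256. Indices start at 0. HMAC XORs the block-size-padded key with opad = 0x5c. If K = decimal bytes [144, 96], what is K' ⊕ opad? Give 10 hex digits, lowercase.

cc3c5c5c5c

Key decimal bytes [144, 96] = 90 60 is 2 bytes ≤ B = 5; zero-pad to 5 bytes: K' = 90 60 00 00 00.
XOR each byte with 0x5c: 90⊕5c=cc, 60⊕5c=3c, 00⊕5c=5c, 00⊕5c=5c, 00⊕5c=5c.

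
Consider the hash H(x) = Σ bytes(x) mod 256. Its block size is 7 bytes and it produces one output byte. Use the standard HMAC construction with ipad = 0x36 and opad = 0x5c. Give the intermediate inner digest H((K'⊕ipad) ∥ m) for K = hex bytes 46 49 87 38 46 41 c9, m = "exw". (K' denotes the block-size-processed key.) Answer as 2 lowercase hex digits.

Key hex bytes 46 49 87 38 46 41 c9 is exactly B = 7 bytes: K' = 46 49 87 38 46 41 c9.
K' ⊕ ipad = 70 7f b1 0e 70 77 ff.
Inner input = 70 7f b1 0e 70 77 ff ∥ 65 78 77.
Inner hash: sum = 112+127+177+14+112+119+255+101+120+119 = 1256; mod 256 = 232 → e8.

e8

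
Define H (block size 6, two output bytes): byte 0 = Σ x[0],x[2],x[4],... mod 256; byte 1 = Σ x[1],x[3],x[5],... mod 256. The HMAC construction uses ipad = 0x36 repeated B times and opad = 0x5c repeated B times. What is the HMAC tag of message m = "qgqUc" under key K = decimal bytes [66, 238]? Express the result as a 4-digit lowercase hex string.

Key decimal bytes [66, 238] = 42 ee is 2 bytes ≤ B = 6; zero-pad to 6 bytes: K' = 42 ee 00 00 00 00.
K' ⊕ ipad = 74 d8 36 36 36 36.  K' ⊕ opad = 1e b2 5c 5c 5c 5c.
Inner input = (K'⊕ipad) ∥ m = 74 d8 36 36 36 36 ∥ 71 67 71 55 63.
Inner hash: even-index sum = 549 mod 256 = 37; odd-index sum = 512 mod 256 = 0 → 25 00.
Outer input = (K'⊕opad) ∥ inner = 1e b2 5c 5c 5c 5c ∥ 25 00.
Outer hash (tag): even-index sum = 251 mod 256 = 251; odd-index sum = 362 mod 256 = 106 → fb 6a.

fb6a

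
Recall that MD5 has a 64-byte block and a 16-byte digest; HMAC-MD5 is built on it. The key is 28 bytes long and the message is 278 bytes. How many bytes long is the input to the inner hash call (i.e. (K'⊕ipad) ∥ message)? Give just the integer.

Key is 28 ≤ 64 bytes, zero-padded: |K'| = 64.
Inner input = (K'⊕ipad) ∥ m → 64 + 278 = 342 bytes.

342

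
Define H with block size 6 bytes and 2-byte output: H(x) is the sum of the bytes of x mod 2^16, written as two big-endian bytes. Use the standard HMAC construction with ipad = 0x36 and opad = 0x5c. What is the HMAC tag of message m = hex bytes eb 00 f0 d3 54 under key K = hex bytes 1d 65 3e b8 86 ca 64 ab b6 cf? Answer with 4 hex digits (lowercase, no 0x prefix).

Key hex bytes 1d 65 3e b8 86 ca 64 ab b6 cf is 10 bytes > B = 6, so hash it first: H(key) = 05 5c, then zero-pad to 6 bytes: K' = 05 5c 00 00 00 00.
K' ⊕ ipad = 33 6a 36 36 36 36.  K' ⊕ opad = 59 00 5c 5c 5c 5c.
Inner input = (K'⊕ipad) ∥ m = 33 6a 36 36 36 36 ∥ eb 00 f0 d3 54.
Inner hash: sum = 51+106+54+54+54+54+235+0+240+211+84 = 1143 → 04 77.
Outer input = (K'⊕opad) ∥ inner = 59 00 5c 5c 5c 5c ∥ 04 77.
Outer hash (tag): sum = 89+0+92+92+92+92+4+119 = 580 → 02 44.

0244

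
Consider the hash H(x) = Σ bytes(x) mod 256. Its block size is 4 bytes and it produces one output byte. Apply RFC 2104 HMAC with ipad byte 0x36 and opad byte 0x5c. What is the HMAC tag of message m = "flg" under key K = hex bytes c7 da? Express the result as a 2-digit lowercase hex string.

Key hex bytes c7 da is 2 bytes ≤ B = 4; zero-pad to 4 bytes: K' = c7 da 00 00.
K' ⊕ ipad = f1 ec 36 36.  K' ⊕ opad = 9b 86 5c 5c.
Inner input = (K'⊕ipad) ∥ m = f1 ec 36 36 ∥ 66 6c 67.
Inner hash: sum = 241+236+54+54+102+108+103 = 898; mod 256 = 130 → 82.
Outer input = (K'⊕opad) ∥ inner = 9b 86 5c 5c ∥ 82.
Outer hash (tag): sum = 155+134+92+92+130 = 603; mod 256 = 91 → 5b.

5b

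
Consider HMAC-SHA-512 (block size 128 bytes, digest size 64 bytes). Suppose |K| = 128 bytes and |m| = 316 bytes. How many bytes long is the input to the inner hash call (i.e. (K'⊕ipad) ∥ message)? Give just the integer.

Key is 128 ≤ 128 bytes, zero-padded: |K'| = 128.
Inner input = (K'⊕ipad) ∥ m → 128 + 316 = 444 bytes.

444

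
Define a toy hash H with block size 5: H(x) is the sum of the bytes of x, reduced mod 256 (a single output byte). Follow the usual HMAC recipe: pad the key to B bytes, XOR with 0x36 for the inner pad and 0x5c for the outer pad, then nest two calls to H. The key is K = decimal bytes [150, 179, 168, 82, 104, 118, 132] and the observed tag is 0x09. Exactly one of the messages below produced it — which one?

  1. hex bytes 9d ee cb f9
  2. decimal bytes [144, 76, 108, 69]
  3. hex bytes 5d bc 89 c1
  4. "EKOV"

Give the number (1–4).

4

Key decimal bytes [150, 179, 168, 82, 104, 118, 132] = 96 b3 a8 52 68 76 84 is 7 bytes > B = 5, so hash it first: H(key) = a5, then zero-pad to 5 bytes: K' = a5 00 00 00 00.
K' ⊕ ipad = 93 36 36 36 36; K' ⊕ opad = f9 5c 5c 5c 5c.
m1: inner = H(93 36 36 36 36 9d ee cb f9) = ba; tag = H(f9 5c 5c 5c 5c ba) = 23
m2: inner = H(93 36 36 36 36 90 4c 6c 45) = f8; tag = H(f9 5c 5c 5c 5c f8) = 61
m3: inner = H(93 36 36 36 36 5d bc 89 c1) = ce; tag = H(f9 5c 5c 5c 5c ce) = 37
m4: inner = H(93 36 36 36 36 45 4b 4f 56) = a0; tag = H(f9 5c 5c 5c 5c a0) = 09 ← matches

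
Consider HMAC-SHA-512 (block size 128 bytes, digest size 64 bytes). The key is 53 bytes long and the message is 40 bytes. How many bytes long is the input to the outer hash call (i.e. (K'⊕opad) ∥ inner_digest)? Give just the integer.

Key is 53 ≤ 128 bytes, zero-padded: |K'| = 128.
Outer input = (K'⊕opad) ∥ H(inner) → 128 + 64 = 192 bytes.

192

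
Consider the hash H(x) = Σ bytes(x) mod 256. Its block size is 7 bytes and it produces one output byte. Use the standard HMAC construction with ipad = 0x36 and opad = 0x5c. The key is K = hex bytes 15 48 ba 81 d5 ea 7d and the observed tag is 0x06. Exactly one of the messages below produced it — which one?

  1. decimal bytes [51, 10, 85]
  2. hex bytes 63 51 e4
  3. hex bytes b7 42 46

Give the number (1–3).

Key hex bytes 15 48 ba 81 d5 ea 7d is exactly B = 7 bytes: K' = 15 48 ba 81 d5 ea 7d.
K' ⊕ ipad = 23 7e 8c b7 e3 dc 4b; K' ⊕ opad = 49 14 e6 dd 89 b6 21.
m1: inner = H(23 7e 8c b7 e3 dc 4b 33 0a 55) = 80; tag = H(49 14 e6 dd 89 b6 21 80) = 00
m2: inner = H(23 7e 8c b7 e3 dc 4b 63 51 e4) = 86; tag = H(49 14 e6 dd 89 b6 21 86) = 06 ← matches
m3: inner = H(23 7e 8c b7 e3 dc 4b b7 42 46) = 2d; tag = H(49 14 e6 dd 89 b6 21 2d) = ad

2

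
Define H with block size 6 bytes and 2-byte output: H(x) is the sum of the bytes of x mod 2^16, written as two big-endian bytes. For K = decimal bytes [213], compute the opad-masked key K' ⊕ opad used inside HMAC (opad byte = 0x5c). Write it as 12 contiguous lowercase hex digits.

Key decimal bytes [213] = d5 is 1 byte ≤ B = 6; zero-pad to 6 bytes: K' = d5 00 00 00 00 00.
XOR each byte with 0x5c: d5⊕5c=89, 00⊕5c=5c, 00⊕5c=5c, 00⊕5c=5c, 00⊕5c=5c, 00⊕5c=5c.

895c5c5c5c5c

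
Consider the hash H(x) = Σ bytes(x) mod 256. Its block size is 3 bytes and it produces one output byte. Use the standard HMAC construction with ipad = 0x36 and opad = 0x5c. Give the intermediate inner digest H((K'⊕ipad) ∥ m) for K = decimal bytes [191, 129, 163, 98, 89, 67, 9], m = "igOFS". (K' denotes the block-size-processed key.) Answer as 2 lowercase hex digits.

Key decimal bytes [191, 129, 163, 98, 89, 67, 9] = bf 81 a3 62 59 43 09 is 7 bytes > B = 3, so hash it first: H(key) = ea, then zero-pad to 3 bytes: K' = ea 00 00.
K' ⊕ ipad = dc 36 36.
Inner input = dc 36 36 ∥ 69 67 4f 46 53.
Inner hash: sum = 220+54+54+105+103+79+70+83 = 768; mod 256 = 0 → 00.

00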